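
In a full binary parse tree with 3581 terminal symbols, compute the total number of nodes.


Leaf nodes (terminals): 3581
Internal nodes = n - 1 = 3581 - 1 = 3580
Total = leaves + internal = 3581 + 3580 = 7161

7161


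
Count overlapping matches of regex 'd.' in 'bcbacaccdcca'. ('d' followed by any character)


Pattern: d. means 'd' followed by any character.
Scanning 'bcbacaccdcca' position-by-position:
  Pos 0: window 'bc' -> no
  Pos 1: window 'cb' -> no
  Pos 2: window 'ba' -> no
  Pos 3: window 'ac' -> no
  Pos 4: window 'ca' -> no
  Pos 5: window 'ac' -> no
  Pos 6: window 'cc' -> no
  Pos 7: window 'cd' -> no
  Pos 8: window 'dc' -> MATCH
  Pos 9: window 'cc' -> no
  Pos 10: window 'ca' -> no
  Pos 11: window 'a' -> no
Total matches: 1

1


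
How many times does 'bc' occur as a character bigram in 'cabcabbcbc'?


Scanning 'cabcabbcbc' for bigram 'bc':
  Position 0: 'ca' -> no
  Position 1: 'ab' -> no
  Position 2: 'bc' -> MATCH
  Position 3: 'ca' -> no
  Position 4: 'ab' -> no
  Position 5: 'bb' -> no
  Position 6: 'bc' -> MATCH
  Position 7: 'cb' -> no
  Position 8: 'bc' -> MATCH
Total matches: 3

3


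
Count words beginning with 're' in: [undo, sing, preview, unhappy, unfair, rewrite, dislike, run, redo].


Checking each word for prefix 're':
  'undo' -> no (count: 0)
  'sing' -> no (count: 0)
  'preview' -> no (count: 0)
  'unhappy' -> no (count: 0)
  'unfair' -> no (count: 0)
  'rewrite' -> YES, starts with 're' (count: 1)
  'dislike' -> no (count: 1)
  'run' -> no (count: 1)
  'redo' -> YES, starts with 're' (count: 2)
Total with prefix 're': 2

2


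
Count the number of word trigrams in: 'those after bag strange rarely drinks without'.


Word trigrams from [7] words:
  Trigram 1: (those after bag)
  Trigram 2: (after bag strange)
  Trigram 3: (bag strange rarely)
  Trigram 4: (strange rarely drinks)
  Trigram 5: (rarely drinks without)
Total word trigrams: 7 - 2 = 5

5


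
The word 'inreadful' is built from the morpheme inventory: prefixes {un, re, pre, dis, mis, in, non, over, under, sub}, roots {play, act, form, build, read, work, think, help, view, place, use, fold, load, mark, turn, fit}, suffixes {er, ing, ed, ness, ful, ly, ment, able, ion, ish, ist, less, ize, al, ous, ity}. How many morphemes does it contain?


Segmenting 'inreadful' against the inventory:
  'in' -> prefix (morpheme 1)
  'read' -> root (morpheme 2)
  'ful' -> suffix (morpheme 3)
Total morphemes: 3

3


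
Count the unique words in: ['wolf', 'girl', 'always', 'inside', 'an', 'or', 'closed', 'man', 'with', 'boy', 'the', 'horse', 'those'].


Listing all tokens and tracking unique types:
  Token 1: 'wolf' -> NEW (unique so far: 1)
  Token 2: 'girl' -> NEW (unique so far: 2)
  Token 3: 'always' -> NEW (unique so far: 3)
  Token 4: 'inside' -> NEW (unique so far: 4)
  Token 5: 'an' -> NEW (unique so far: 5)
  Token 6: 'or' -> NEW (unique so far: 6)
  Token 7: 'closed' -> NEW (unique so far: 7)
  Token 8: 'man' -> NEW (unique so far: 8)
  Token 9: 'with' -> NEW (unique so far: 9)
  Token 10: 'boy' -> NEW (unique so far: 10)
  Token 11: 'the' -> NEW (unique so far: 11)
  Token 12: 'horse' -> NEW (unique so far: 12)
  Token 13: 'those' -> NEW (unique so far: 13)
Unique types: ('always', 'an', 'boy', 'closed', 'girl', 'horse', 'inside', 'man', 'or', 'the', 'those', 'with', 'wolf')
Vocabulary size: 13

13


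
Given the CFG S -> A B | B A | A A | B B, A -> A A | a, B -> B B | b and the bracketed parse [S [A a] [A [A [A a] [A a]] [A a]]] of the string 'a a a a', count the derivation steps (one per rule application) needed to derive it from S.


Every bracketed nonterminal node [X ...] in the tree is produced by exactly one rule application.
Reading the tree off as a leftmost derivation:
  Step 1: S  =>  A A   (applied S -> A A)
  Step 2: A A  =>  a A   (applied A -> a)
  Step 3: a A  =>  a A A   (applied A -> A A)
  Step 4: a A A  =>  a A A A   (applied A -> A A)
  Step 5: a A A A  =>  a a A A   (applied A -> a)
  Step 6: a a A A  =>  a a a A   (applied A -> a)
  Step 7: a a a A  =>  a a a a   (applied A -> a)
Final yield: a a a a
Total rewrite steps: 7

7


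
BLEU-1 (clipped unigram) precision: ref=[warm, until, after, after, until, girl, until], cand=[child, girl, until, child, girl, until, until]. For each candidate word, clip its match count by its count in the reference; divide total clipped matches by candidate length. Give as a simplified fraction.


Reference word counts: {'after': 2, 'girl': 1, 'until': 3, 'warm': 1}
Checking each candidate word (with clipping):
  'child' -> not in reference -> no match (matches: 0)
  'girl' -> in reference (ref count 1, used 1/1) -> match (matches: 1)
  'until' -> in reference (ref count 3, used 1/3) -> match (matches: 2)
  'child' -> not in reference -> no match (matches: 2)
  'girl' -> ref count 1 already used up (1/1) -> clipped, no match (matches: 2)
  'until' -> in reference (ref count 3, used 2/3) -> match (matches: 3)
  'until' -> in reference (ref count 3, used 3/3) -> match (matches: 4)
Clipped matches: 4, Candidate length: 7
Precision = 4/7

4/7


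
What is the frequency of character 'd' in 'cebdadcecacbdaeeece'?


Scanning 'cebdadcecacbdaeeece' for 'd':
  Position 3: 'd' -> MATCH (count: 1)
  Position 5: 'd' -> MATCH (count: 2)
  Position 12: 'd' -> MATCH (count: 3)
Total occurrences of 'd': 3

3


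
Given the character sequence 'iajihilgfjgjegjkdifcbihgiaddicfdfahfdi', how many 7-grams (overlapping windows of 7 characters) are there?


String 'iajihilgfjgjegjkdifcbihgiaddicfdfahfdi' has length L = 38.
Number of overlapping n-grams = L - n + 1
Substituting: 38 - 7 + 1 = 32

32


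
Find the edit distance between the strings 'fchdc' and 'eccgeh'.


Building DP table for s1='fchdc' (len 5) and s2='eccgeh' (len 6):
       e  c  c  g  e  h
    0  1  2  3  4  5  6
  f 1  1  2  3  4  5  6
  c 2  2  1  2  3  4  5
  h 3  3  2  2  3  4  4
  d 4  4  3  3  3  4  5
  c 5  5  4  3  4  4  5
Edit distance = dp[5][6] = 5

5


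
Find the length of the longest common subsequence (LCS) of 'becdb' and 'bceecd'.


DP table for LCS of 'becdb' and 'bceecd':
       b  c  e  e  c  d
    0  0  0  0  0  0  0
  b 0  1  1  1  1  1  1
  e 0  1  1  2  2  2  2
  c 0  1  2  2  2  3  3
  d 0  1  2  2  2  3  4
  b 0  1  2  2  2  3  4
LCS: 'becd'
LCS length = 4

4


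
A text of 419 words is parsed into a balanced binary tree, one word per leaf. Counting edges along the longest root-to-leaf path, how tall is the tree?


In a balanced binary tree with n leaves the deepest leaf is ceil(log2(n)) edges below the root.
log2(419) = 8.7108
ceil(8.7108) = 9
height (edges) = 9

9


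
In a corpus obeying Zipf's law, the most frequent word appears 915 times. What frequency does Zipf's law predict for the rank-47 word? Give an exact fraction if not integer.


Zipf's law: freq(rank) = f1 / rank
f1 = 915, rank = 47
freq = 915 / 47
GCD(915, 47) = 1
Simplified: 915/47

915/47


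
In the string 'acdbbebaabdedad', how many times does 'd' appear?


Scanning 'acdbbebaabdedad' for 'd':
  Position 2: 'd' -> MATCH (count: 1)
  Position 10: 'd' -> MATCH (count: 2)
  Position 12: 'd' -> MATCH (count: 3)
  Position 14: 'd' -> MATCH (count: 4)
Total occurrences of 'd': 4

4


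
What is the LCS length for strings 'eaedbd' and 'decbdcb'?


DP table for LCS of 'eaedbd' and 'decbdcb':
       d  e  c  b  d  c  b
    0  0  0  0  0  0  0  0
  e 0  0  1  1  1  1  1  1
  a 0  0  1  1  1  1  1  1
  e 0  0  1  1  1  1  1  1
  d 0  1  1  1  1  2  2  2
  b 0  1  1  1  2  2  2  3
  d 0  1  1  1  2  3  3  3
LCS: 'edb'
LCS length = 3

3


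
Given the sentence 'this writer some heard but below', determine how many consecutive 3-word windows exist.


Word trigrams from [6] words:
  Trigram 1: (this writer some)
  Trigram 2: (writer some heard)
  Trigram 3: (some heard but)
  Trigram 4: (heard but below)
Total word trigrams: 6 - 2 = 4

4


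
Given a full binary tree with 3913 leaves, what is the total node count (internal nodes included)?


Leaf nodes (terminals): 3913
Internal nodes = n - 1 = 3913 - 1 = 3912
Total = leaves + internal = 3913 + 3912 = 7825

7825


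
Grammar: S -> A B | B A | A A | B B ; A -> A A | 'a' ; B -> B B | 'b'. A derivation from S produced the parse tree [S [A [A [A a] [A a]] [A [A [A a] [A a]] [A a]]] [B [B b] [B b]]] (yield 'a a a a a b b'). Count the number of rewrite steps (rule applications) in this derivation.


Every bracketed nonterminal node [X ...] in the tree is produced by exactly one rule application.
Reading the tree off as a leftmost derivation:
  Step 1: S  =>  A B   (applied S -> A B)
  Step 2: A B  =>  A A B   (applied A -> A A)
  Step 3: A A B  =>  A A A B   (applied A -> A A)
  Step 4: A A A B  =>  a A A B   (applied A -> a)
  Step 5: a A A B  =>  a a A B   (applied A -> a)
  Step 6: a a A B  =>  a a A A B   (applied A -> A A)
  Step 7: a a A A B  =>  a a A A A B   (applied A -> A A)
  Step 8: a a A A A B  =>  a a a A A B   (applied A -> a)
  Step 9: a a a A A B  =>  a a a a A B   (applied A -> a)
  Step 10: a a a a A B  =>  a a a a a B   (applied A -> a)
  Step 11: a a a a a B  =>  a a a a a B B   (applied B -> B B)
  Step 12: a a a a a B B  =>  a a a a a b B   (applied B -> b)
  Step 13: a a a a a b B  =>  a a a a a b b   (applied B -> b)
Final yield: a a a a a b b
Total rewrite steps: 13

13


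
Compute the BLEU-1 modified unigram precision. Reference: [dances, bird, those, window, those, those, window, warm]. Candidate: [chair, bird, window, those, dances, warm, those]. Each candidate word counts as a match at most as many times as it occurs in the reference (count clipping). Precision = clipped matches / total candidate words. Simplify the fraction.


Reference word counts: {'bird': 1, 'dances': 1, 'those': 3, 'warm': 1, 'window': 2}
Checking each candidate word (with clipping):
  'chair' -> not in reference -> no match (matches: 0)
  'bird' -> in reference (ref count 1, used 1/1) -> match (matches: 1)
  'window' -> in reference (ref count 2, used 1/2) -> match (matches: 2)
  'those' -> in reference (ref count 3, used 1/3) -> match (matches: 3)
  'dances' -> in reference (ref count 1, used 1/1) -> match (matches: 4)
  'warm' -> in reference (ref count 1, used 1/1) -> match (matches: 5)
  'those' -> in reference (ref count 3, used 2/3) -> match (matches: 6)
Clipped matches: 6, Candidate length: 7
Precision = 6/7

6/7


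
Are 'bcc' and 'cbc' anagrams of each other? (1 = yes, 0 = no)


Sort characters of 'bcc': 'bcc'
Sort characters of 'cbc': 'bcc'
Sorted forms match -> they ARE anagrams
Result: 1

1


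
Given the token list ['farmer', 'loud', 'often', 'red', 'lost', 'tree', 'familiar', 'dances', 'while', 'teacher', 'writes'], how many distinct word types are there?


Listing all tokens and tracking unique types:
  Token 1: 'farmer' -> NEW (unique so far: 1)
  Token 2: 'loud' -> NEW (unique so far: 2)
  Token 3: 'often' -> NEW (unique so far: 3)
  Token 4: 'red' -> NEW (unique so far: 4)
  Token 5: 'lost' -> NEW (unique so far: 5)
  Token 6: 'tree' -> NEW (unique so far: 6)
  Token 7: 'familiar' -> NEW (unique so far: 7)
  Token 8: 'dances' -> NEW (unique so far: 8)
  Token 9: 'while' -> NEW (unique so far: 9)
  Token 10: 'teacher' -> NEW (unique so far: 10)
  Token 11: 'writes' -> NEW (unique so far: 11)
Unique types: ('dances', 'familiar', 'farmer', 'lost', 'loud', 'often', 'red', 'teacher', 'tree', 'while', 'writes')
Vocabulary size: 11

11


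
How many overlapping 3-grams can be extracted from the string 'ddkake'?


String 'ddkake' has length L = 6.
Number of overlapping n-grams = L - n + 1
Substituting: 6 - 3 + 1 = 4

4


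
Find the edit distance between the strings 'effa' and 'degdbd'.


Building DP table for s1='effa' (len 4) and s2='degdbd' (len 6):
       d  e  g  d  b  d
    0  1  2  3  4  5  6
  e 1  1  1  2  3  4  5
  f 2  2  2  2  3  4  5
  f 3  3  3  3  3  4  5
  a 4  4  4  4  4  4  5
Edit distance = dp[4][6] = 5

5


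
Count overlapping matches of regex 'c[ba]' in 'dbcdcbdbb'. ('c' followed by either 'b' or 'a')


Pattern: c[ba] means 'c' followed by either 'b' or 'a'.
Scanning 'dbcdcbdbb' position-by-position:
  Pos 0: window 'db' -> no
  Pos 1: window 'bc' -> no
  Pos 2: window 'cd' -> no
  Pos 3: window 'dc' -> no
  Pos 4: window 'cb' -> MATCH
  Pos 5: window 'bd' -> no
  Pos 6: window 'db' -> no
  Pos 7: window 'bb' -> no
  Pos 8: window 'b' -> no
Total matches: 1

1


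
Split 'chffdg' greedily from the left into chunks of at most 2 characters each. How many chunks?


'chffdg' has 6 characters.
Chunking with max size 2:
  Chunk 1: 'ch' (positions 0-1)
  Chunk 2: 'ff' (positions 2-3)
  Chunk 3: 'dg' (positions 4-5)
Total chunks: ceil(6 / 2) = 3

3


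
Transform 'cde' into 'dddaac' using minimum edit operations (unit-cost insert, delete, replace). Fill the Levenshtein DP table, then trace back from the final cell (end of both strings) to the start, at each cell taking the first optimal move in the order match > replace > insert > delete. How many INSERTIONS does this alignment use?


Edit distance = 5. Backtracking from cell (3, 6) with preference match > replace > insert > delete,
then listing the resulting alignment 'cde' -> 'dddaac' left to right:
  Step 1: insert 'd' [insertion #1]
  Step 2: replace c->d
  Step 3: keep 'd'
  Step 4: insert 'a' [insertion #2]
  Step 5: insert 'a' [insertion #3]
  Step 6: replace e->c
Total insertions: 3

3


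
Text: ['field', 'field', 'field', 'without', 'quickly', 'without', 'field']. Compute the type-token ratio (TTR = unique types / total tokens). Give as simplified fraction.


Tokens: 7
Unique types: ('field', 'quickly', 'without') = 3
TTR = 3/7
Already in lowest terms.

3/7


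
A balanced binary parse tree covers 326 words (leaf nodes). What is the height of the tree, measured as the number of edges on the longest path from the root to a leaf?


In a balanced binary tree with n leaves the deepest leaf is ceil(log2(n)) edges below the root.
log2(326) = 8.3487
ceil(8.3487) = 9
height (edges) = 9

9


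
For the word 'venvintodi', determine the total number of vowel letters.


Scanning each character of 'venvintodi':
  Position 1: 'v' -> consonant (running count: 0)
  Position 2: 'e' -> vowel (running count: 1)
  Position 3: 'n' -> consonant (running count: 1)
  Position 4: 'v' -> consonant (running count: 1)
  Position 5: 'i' -> vowel (running count: 2)
  Position 6: 'n' -> consonant (running count: 2)
  Position 7: 't' -> consonant (running count: 2)
  Position 8: 'o' -> vowel (running count: 3)
  Position 9: 'd' -> consonant (running count: 3)
  Position 10: 'i' -> vowel (running count: 4)
Total vowels: 4

4


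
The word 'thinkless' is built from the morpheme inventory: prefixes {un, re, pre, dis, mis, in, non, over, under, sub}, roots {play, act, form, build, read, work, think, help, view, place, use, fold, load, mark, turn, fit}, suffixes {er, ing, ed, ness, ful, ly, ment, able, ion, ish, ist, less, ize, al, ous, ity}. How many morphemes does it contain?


Segmenting 'thinkless' against the inventory:
  'think' -> root (morpheme 1)
  'less' -> suffix (morpheme 2)
Total morphemes: 2

2


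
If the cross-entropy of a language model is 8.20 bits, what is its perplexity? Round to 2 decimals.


Perplexity formula: PP = 2^H
H = 8.20
PP = 2^8.20
Decompose: 2^8.20 = 2^8 * 2^0.20
2^8 = 256, 2^0.20 ~ 1.1486984
PP ~ 256 * 1.1486984 = 294.0667904
Rounded to 2 decimals: 294.07

294.07


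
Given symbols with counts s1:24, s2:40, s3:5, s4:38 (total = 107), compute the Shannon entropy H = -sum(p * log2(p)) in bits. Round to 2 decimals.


Computing entropy H = -sum(p_i * log2(p_i)):
  s1: p = 24/107 = 0.2243, -p*log2(p) = 0.4837
  s2: p = 40/107 = 0.3738, -p*log2(p) = 0.5307
  s3: p = 5/107 = 0.0467, -p*log2(p) = 0.2065
  s4: p = 38/107 = 0.3551, -p*log2(p) = 0.5304
H = sum of terms = 1.7513
Rounded to 2 decimals: 1.75

1.75


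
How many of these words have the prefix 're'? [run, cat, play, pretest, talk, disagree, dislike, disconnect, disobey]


Checking each word for prefix 're':
  'run' -> no (count: 0)
  'cat' -> no (count: 0)
  'play' -> no (count: 0)
  'pretest' -> no (count: 0)
  'talk' -> no (count: 0)
  'disagree' -> no (count: 0)
  'dislike' -> no (count: 0)
  'disconnect' -> no (count: 0)
  'disobey' -> no (count: 0)
Total with prefix 're': 0

0


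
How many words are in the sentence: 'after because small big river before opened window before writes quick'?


Counting words by splitting on spaces:
  Word 1: 'after'
  Word 2: 'because'
  Word 3: 'small'
  Word 4: 'big'
  Word 5: 'river'
  Word 6: 'before'
  Word 7: 'opened'
  Word 8: 'window'
  Word 9: 'before'
  Word 10: 'writes'
  Word 11: 'quick'
Total words: 11

11


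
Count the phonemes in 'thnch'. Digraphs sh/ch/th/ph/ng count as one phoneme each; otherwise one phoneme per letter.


Parsing 'thnch' greedily, digraphs first:
  'th' -> digraph (1 consonant phoneme) (phonemes so far: 1)
  'n' -> consonant phoneme (phonemes so far: 2)
  'ch' -> digraph (1 consonant phoneme) (phonemes so far: 3)
Total phonemes: 3

3


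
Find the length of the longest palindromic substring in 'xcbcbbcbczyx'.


Scanning 'xcbcbbcbczyx' for palindromic substrings.
Substring at positions 1-8: 'cbcbbcbc'.
Check: reverse('cbcbbcbc') = 'cbcbbcbc' -> palindrome confirmed.
Neighbouring characters ('x' / 'z') break symmetry, so it cannot extend further.
No longer palindromic substring exists; longest length = 8

8


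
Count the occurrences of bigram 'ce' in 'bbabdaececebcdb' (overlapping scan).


Scanning 'bbabdaececebcdb' for bigram 'ce':
  Position 0: 'bb' -> no
  Position 1: 'ba' -> no
  Position 2: 'ab' -> no
  Position 3: 'bd' -> no
  Position 4: 'da' -> no
  Position 5: 'ae' -> no
  Position 6: 'ec' -> no
  Position 7: 'ce' -> MATCH
  Position 8: 'ec' -> no
  Position 9: 'ce' -> MATCH
  Position 10: 'eb' -> no
  Position 11: 'bc' -> no
  Position 12: 'cd' -> no
  Position 13: 'db' -> no
Total matches: 2

2


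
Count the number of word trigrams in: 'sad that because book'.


Word trigrams from [4] words:
  Trigram 1: (sad that because)
  Trigram 2: (that because book)
Total word trigrams: 4 - 2 = 2

2


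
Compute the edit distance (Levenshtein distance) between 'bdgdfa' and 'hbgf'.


Building DP table for s1='bdgdfa' (len 6) and s2='hbgf' (len 4):
       h  b  g  f
    0  1  2  3  4
  b 1  1  1  2  3
  d 2  2  2  2  3
  g 3  3  3  2  3
  d 4  4  4  3  3
  f 5  5  5  4  3
  a 6  6  6  5  4
Edit distance = dp[6][4] = 4

4


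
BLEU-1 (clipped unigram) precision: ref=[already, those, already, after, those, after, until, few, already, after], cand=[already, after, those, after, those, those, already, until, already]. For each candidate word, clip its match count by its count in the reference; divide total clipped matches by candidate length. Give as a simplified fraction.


Reference word counts: {'after': 3, 'already': 3, 'few': 1, 'those': 2, 'until': 1}
Checking each candidate word (with clipping):
  'already' -> in reference (ref count 3, used 1/3) -> match (matches: 1)
  'after' -> in reference (ref count 3, used 1/3) -> match (matches: 2)
  'those' -> in reference (ref count 2, used 1/2) -> match (matches: 3)
  'after' -> in reference (ref count 3, used 2/3) -> match (matches: 4)
  'those' -> in reference (ref count 2, used 2/2) -> match (matches: 5)
  'those' -> ref count 2 already used up (2/2) -> clipped, no match (matches: 5)
  'already' -> in reference (ref count 3, used 2/3) -> match (matches: 6)
  'until' -> in reference (ref count 1, used 1/1) -> match (matches: 7)
  'already' -> in reference (ref count 3, used 3/3) -> match (matches: 8)
Clipped matches: 8, Candidate length: 9
Precision = 8/9

8/9


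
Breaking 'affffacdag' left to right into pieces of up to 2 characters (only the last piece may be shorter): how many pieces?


'affffacdag' has 10 characters.
Chunking with max size 2:
  Chunk 1: 'af' (positions 0-1)
  Chunk 2: 'ff' (positions 2-3)
  Chunk 3: 'fa' (positions 4-5)
  Chunk 4: 'cd' (positions 6-7)
  Chunk 5: 'ag' (positions 8-9)
Total chunks: ceil(10 / 2) = 5

5


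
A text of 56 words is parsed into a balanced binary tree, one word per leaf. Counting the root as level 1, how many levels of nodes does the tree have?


In a balanced binary tree with n leaves the deepest leaf is ceil(log2(n)) edges below the root,
so counting node levels inclusive of root and leaves gives ceil(log2(n)) + 1 levels.
log2(56) = 5.8074
ceil(5.8074) = 6
levels = 6 + 1 = 7

7


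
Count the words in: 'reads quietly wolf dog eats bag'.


Counting words by splitting on spaces:
  Word 1: 'reads'
  Word 2: 'quietly'
  Word 3: 'wolf'
  Word 4: 'dog'
  Word 5: 'eats'
  Word 6: 'bag'
Total words: 6

6


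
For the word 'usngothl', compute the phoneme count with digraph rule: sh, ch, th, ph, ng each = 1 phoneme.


Parsing 'usngothl' greedily, digraphs first:
  'u' -> vowel phoneme (phonemes so far: 1)
  's' -> consonant phoneme (phonemes so far: 2)
  'ng' -> digraph (1 consonant phoneme) (phonemes so far: 3)
  'o' -> vowel phoneme (phonemes so far: 4)
  'th' -> digraph (1 consonant phoneme) (phonemes so far: 5)
  'l' -> consonant phoneme (phonemes so far: 6)
Total phonemes: 6

6


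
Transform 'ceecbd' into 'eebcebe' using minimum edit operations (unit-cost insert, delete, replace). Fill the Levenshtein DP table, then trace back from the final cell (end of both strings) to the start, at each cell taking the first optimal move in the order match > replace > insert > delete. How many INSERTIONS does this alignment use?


Edit distance = 4. Backtracking from cell (6, 7) with preference match > replace > insert > delete,
then listing the resulting alignment 'ceecbd' -> 'eebcebe' left to right:
  Step 1: replace c->e
  Step 2: keep 'e'
  Step 3: replace e->b
  Step 4: keep 'c'
  Step 5: insert 'e' [insertion #1]
  Step 6: keep 'b'
  Step 7: replace d->e
Total insertions: 1

1


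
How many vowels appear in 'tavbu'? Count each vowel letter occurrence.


Scanning each character of 'tavbu':
  Position 1: 't' -> consonant (running count: 0)
  Position 2: 'a' -> vowel (running count: 1)
  Position 3: 'v' -> consonant (running count: 1)
  Position 4: 'b' -> consonant (running count: 1)
  Position 5: 'u' -> vowel (running count: 2)
Total vowels: 2

2


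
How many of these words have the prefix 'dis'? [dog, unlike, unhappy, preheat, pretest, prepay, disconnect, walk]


Checking each word for prefix 'dis':
  'dog' -> no (count: 0)
  'unlike' -> no (count: 0)
  'unhappy' -> no (count: 0)
  'preheat' -> no (count: 0)
  'pretest' -> no (count: 0)
  'prepay' -> no (count: 0)
  'disconnect' -> YES, starts with 'dis' (count: 1)
  'walk' -> no (count: 1)
Total with prefix 'dis': 1

1


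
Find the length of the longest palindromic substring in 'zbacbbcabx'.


Scanning 'zbacbbcabx' for palindromic substrings.
Substring at positions 1-8: 'bacbbcab'.
Check: reverse('bacbbcab') = 'bacbbcab' -> palindrome confirmed.
Neighbouring characters ('z' / 'x') break symmetry, so it cannot extend further.
No longer palindromic substring exists; longest length = 8

8


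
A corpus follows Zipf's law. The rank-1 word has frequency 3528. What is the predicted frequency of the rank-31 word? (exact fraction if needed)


Zipf's law: freq(rank) = f1 / rank
f1 = 3528, rank = 31
freq = 3528 / 31
GCD(3528, 31) = 1
Simplified: 3528/31

3528/31


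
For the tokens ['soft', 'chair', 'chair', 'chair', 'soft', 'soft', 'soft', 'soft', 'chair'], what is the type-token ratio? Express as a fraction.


Tokens: 9
Unique types: ('chair', 'soft') = 2
TTR = 2/9
Already in lowest terms.

2/9


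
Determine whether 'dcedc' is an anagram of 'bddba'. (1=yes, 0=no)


Sort characters of 'dcedc': 'ccdde'
Sort characters of 'bddba': 'abbdd'
Sorted forms differ -> they are NOT anagrams
Result: 0

0


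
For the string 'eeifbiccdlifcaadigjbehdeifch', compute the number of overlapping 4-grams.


String 'eeifbiccdlifcaadigjbehdeifch' has length L = 28.
Number of overlapping n-grams = L - n + 1
Substituting: 28 - 4 + 1 = 25

25


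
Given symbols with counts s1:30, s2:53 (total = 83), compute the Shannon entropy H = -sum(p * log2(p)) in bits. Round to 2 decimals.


Computing entropy H = -sum(p_i * log2(p_i)):
  s1: p = 30/83 = 0.3614, -p*log2(p) = 0.5307
  s2: p = 53/83 = 0.6386, -p*log2(p) = 0.4132
H = sum of terms = 0.9439
Rounded to 2 decimals: 0.94

0.94


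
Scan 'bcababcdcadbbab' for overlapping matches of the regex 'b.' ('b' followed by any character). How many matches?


Pattern: b. means 'b' followed by any character.
Scanning 'bcababcdcadbbab' position-by-position:
  Pos 0: window 'bc' -> MATCH
  Pos 1: window 'ca' -> no
  Pos 2: window 'ab' -> no
  Pos 3: window 'ba' -> MATCH
  Pos 4: window 'ab' -> no
  Pos 5: window 'bc' -> MATCH
  Pos 6: window 'cd' -> no
  Pos 7: window 'dc' -> no
  Pos 8: window 'ca' -> no
  Pos 9: window 'ad' -> no
  Pos 10: window 'db' -> no
  Pos 11: window 'bb' -> MATCH
  Pos 12: window 'ba' -> MATCH
  Pos 13: window 'ab' -> no
  Pos 14: window 'b' -> no
Total matches: 5

5


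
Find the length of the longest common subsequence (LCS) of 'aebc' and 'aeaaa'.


DP table for LCS of 'aebc' and 'aeaaa':
       a  e  a  a  a
    0  0  0  0  0  0
  a 0  1  1  1  1  1
  e 0  1  2  2  2  2
  b 0  1  2  2  2  2
  c 0  1  2  2  2  2
LCS: 'ae'
LCS length = 2

2


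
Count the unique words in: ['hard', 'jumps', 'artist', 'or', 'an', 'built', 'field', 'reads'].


Listing all tokens and tracking unique types:
  Token 1: 'hard' -> NEW (unique so far: 1)
  Token 2: 'jumps' -> NEW (unique so far: 2)
  Token 3: 'artist' -> NEW (unique so far: 3)
  Token 4: 'or' -> NEW (unique so far: 4)
  Token 5: 'an' -> NEW (unique so far: 5)
  Token 6: 'built' -> NEW (unique so far: 6)
  Token 7: 'field' -> NEW (unique so far: 7)
  Token 8: 'reads' -> NEW (unique so far: 8)
Unique types: ('an', 'artist', 'built', 'field', 'hard', 'jumps', 'or', 'reads')
Vocabulary size: 8

8


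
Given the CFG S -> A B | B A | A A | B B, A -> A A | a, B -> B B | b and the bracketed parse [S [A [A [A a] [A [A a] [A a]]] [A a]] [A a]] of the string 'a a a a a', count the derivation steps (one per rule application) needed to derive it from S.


Every bracketed nonterminal node [X ...] in the tree is produced by exactly one rule application.
Reading the tree off as a leftmost derivation:
  Step 1: S  =>  A A   (applied S -> A A)
  Step 2: A A  =>  A A A   (applied A -> A A)
  Step 3: A A A  =>  A A A A   (applied A -> A A)
  Step 4: A A A A  =>  a A A A   (applied A -> a)
  Step 5: a A A A  =>  a A A A A   (applied A -> A A)
  Step 6: a A A A A  =>  a a A A A   (applied A -> a)
  Step 7: a a A A A  =>  a a a A A   (applied A -> a)
  Step 8: a a a A A  =>  a a a a A   (applied A -> a)
  Step 9: a a a a A  =>  a a a a a   (applied A -> a)
Final yield: a a a a a
Total rewrite steps: 9

9


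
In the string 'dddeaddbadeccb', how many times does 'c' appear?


Scanning 'dddeaddbadeccb' for 'c':
  Position 11: 'c' -> MATCH (count: 1)
  Position 12: 'c' -> MATCH (count: 2)
Total occurrences of 'c': 2

2


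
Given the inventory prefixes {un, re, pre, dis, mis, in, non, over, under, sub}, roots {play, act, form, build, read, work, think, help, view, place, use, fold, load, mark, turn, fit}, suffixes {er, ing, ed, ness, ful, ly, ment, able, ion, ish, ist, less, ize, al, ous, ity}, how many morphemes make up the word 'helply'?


Segmenting 'helply' against the inventory:
  'help' -> root (morpheme 1)
  'ly' -> suffix (morpheme 2)
Total morphemes: 2

2


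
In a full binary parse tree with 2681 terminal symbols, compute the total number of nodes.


Leaf nodes (terminals): 2681
Internal nodes = n - 1 = 2681 - 1 = 2680
Total = leaves + internal = 2681 + 2680 = 5361

5361


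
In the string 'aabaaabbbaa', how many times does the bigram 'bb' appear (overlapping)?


Scanning 'aabaaabbbaa' for bigram 'bb':
  Position 0: 'aa' -> no
  Position 1: 'ab' -> no
  Position 2: 'ba' -> no
  Position 3: 'aa' -> no
  Position 4: 'aa' -> no
  Position 5: 'ab' -> no
  Position 6: 'bb' -> MATCH
  Position 7: 'bb' -> MATCH
  Position 8: 'ba' -> no
  Position 9: 'aa' -> no
Total matches: 2

2


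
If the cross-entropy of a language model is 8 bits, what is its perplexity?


Perplexity formula: PP = 2^H
H = 8
PP = 2^8
Steps: 2^1 = 2, 2^2 = 4, 2^3 = 8, 2^4 = 16, 2^5 = 32, 2^6 = 64, 2^7 = 128, 2^8 = 256
PP = 256

256


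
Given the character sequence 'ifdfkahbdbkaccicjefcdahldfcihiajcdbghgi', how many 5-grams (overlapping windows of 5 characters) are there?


String 'ifdfkahbdbkaccicjefcdahldfcihiajcdbghgi' has length L = 39.
Number of overlapping n-grams = L - n + 1
Substituting: 39 - 5 + 1 = 35

35


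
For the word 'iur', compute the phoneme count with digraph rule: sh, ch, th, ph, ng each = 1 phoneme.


Parsing 'iur' greedily, digraphs first:
  'i' -> vowel phoneme (phonemes so far: 1)
  'u' -> vowel phoneme (phonemes so far: 2)
  'r' -> consonant phoneme (phonemes so far: 3)
Total phonemes: 3

3


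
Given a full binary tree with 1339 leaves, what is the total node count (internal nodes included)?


Leaf nodes (terminals): 1339
Internal nodes = n - 1 = 1339 - 1 = 1338
Total = leaves + internal = 1339 + 1338 = 2677

2677


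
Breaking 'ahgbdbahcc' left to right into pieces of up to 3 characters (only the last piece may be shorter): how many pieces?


'ahgbdbahcc' has 10 characters.
Chunking with max size 3:
  Chunk 1: 'ahg' (positions 0-2)
  Chunk 2: 'bdb' (positions 3-5)
  Chunk 3: 'ahc' (positions 6-8)
  Chunk 4: 'c' (positions 9-9)
Total chunks: ceil(10 / 3) = 4

4


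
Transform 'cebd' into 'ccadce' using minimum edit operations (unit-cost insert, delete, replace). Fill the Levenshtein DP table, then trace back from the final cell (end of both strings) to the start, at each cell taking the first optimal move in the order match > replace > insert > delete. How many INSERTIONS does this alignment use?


Edit distance = 4. Backtracking from cell (4, 6) with preference match > replace > insert > delete,
then listing the resulting alignment 'cebd' -> 'ccadce' left to right:
  Step 1: keep 'c'
  Step 2: replace e->c
  Step 3: replace b->a
  Step 4: keep 'd'
  Step 5: insert 'c' [insertion #1]
  Step 6: insert 'e' [insertion #2]
Total insertions: 2

2


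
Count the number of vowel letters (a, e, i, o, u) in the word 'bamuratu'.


Scanning each character of 'bamuratu':
  Position 1: 'b' -> consonant (running count: 0)
  Position 2: 'a' -> vowel (running count: 1)
  Position 3: 'm' -> consonant (running count: 1)
  Position 4: 'u' -> vowel (running count: 2)
  Position 5: 'r' -> consonant (running count: 2)
  Position 6: 'a' -> vowel (running count: 3)
  Position 7: 't' -> consonant (running count: 3)
  Position 8: 'u' -> vowel (running count: 4)
Total vowels: 4

4


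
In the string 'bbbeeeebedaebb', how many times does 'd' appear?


Scanning 'bbbeeeebedaebb' for 'd':
  Position 9: 'd' -> MATCH (count: 1)
Total occurrences of 'd': 1

1


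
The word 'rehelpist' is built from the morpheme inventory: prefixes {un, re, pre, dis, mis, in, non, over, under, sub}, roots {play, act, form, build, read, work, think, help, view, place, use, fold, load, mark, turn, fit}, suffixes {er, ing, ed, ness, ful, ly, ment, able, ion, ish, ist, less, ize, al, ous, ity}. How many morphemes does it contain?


Segmenting 'rehelpist' against the inventory:
  're' -> prefix (morpheme 1)
  'help' -> root (morpheme 2)
  'ist' -> suffix (morpheme 3)
Total morphemes: 3

3


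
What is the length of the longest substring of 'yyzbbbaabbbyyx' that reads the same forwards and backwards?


Scanning 'yyzbbbaabbbyyx' for palindromic substrings.
Substring at positions 3-10: 'bbbaabbb'.
Check: reverse('bbbaabbb') = 'bbbaabbb' -> palindrome confirmed.
Neighbouring characters ('z' / 'y') break symmetry, so it cannot extend further.
No longer palindromic substring exists; longest length = 8

8


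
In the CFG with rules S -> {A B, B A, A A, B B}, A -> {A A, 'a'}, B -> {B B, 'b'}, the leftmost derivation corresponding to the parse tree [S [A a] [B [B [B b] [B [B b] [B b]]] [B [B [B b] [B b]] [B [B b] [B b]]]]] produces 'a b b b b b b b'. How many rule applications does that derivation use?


Every bracketed nonterminal node [X ...] in the tree is produced by exactly one rule application.
Reading the tree off as a leftmost derivation:
  Step 1: S  =>  A B   (applied S -> A B)
  Step 2: A B  =>  a B   (applied A -> a)
  Step 3: a B  =>  a B B   (applied B -> B B)
  Step 4: a B B  =>  a B B B   (applied B -> B B)
  Step 5: a B B B  =>  a b B B   (applied B -> b)
  Step 6: a b B B  =>  a b B B B   (applied B -> B B)
  Step 7: a b B B B  =>  a b b B B   (applied B -> b)
  Step 8: a b b B B  =>  a b b b B   (applied B -> b)
  Step 9: a b b b B  =>  a b b b B B   (applied B -> B B)
  Step 10: a b b b B B  =>  a b b b B B B   (applied B -> B B)
  Step 11: a b b b B B B  =>  a b b b b B B   (applied B -> b)
  Step 12: a b b b b B B  =>  a b b b b b B   (applied B -> b)
  Step 13: a b b b b b B  =>  a b b b b b B B   (applied B -> B B)
  Step 14: a b b b b b B B  =>  a b b b b b b B   (applied B -> b)
  Step 15: a b b b b b b B  =>  a b b b b b b b   (applied B -> b)
Final yield: a b b b b b b b
Total rewrite steps: 15

15


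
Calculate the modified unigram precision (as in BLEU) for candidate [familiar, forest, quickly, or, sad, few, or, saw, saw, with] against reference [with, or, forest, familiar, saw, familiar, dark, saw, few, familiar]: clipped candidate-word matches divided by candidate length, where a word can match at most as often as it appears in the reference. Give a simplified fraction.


Reference word counts: {'dark': 1, 'familiar': 3, 'few': 1, 'forest': 1, 'or': 1, 'saw': 2, 'with': 1}
Checking each candidate word (with clipping):
  'familiar' -> in reference (ref count 3, used 1/3) -> match (matches: 1)
  'forest' -> in reference (ref count 1, used 1/1) -> match (matches: 2)
  'quickly' -> not in reference -> no match (matches: 2)
  'or' -> in reference (ref count 1, used 1/1) -> match (matches: 3)
  'sad' -> not in reference -> no match (matches: 3)
  'few' -> in reference (ref count 1, used 1/1) -> match (matches: 4)
  'or' -> ref count 1 already used up (1/1) -> clipped, no match (matches: 4)
  'saw' -> in reference (ref count 2, used 1/2) -> match (matches: 5)
  'saw' -> in reference (ref count 2, used 2/2) -> match (matches: 6)
  'with' -> in reference (ref count 1, used 1/1) -> match (matches: 7)
Clipped matches: 7, Candidate length: 10
Precision = 7/10

7/10


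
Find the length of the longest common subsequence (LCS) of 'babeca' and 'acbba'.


DP table for LCS of 'babeca' and 'acbba':
       a  c  b  b  a
    0  0  0  0  0  0
  b 0  0  0  1  1  1
  a 0  1  1  1  1  2
  b 0  1  1  2  2  2
  e 0  1  1  2  2  2
  c 0  1  2  2  2  2
  a 0  1  2  2  2  3
LCS: 'bba'
LCS length = 3

3


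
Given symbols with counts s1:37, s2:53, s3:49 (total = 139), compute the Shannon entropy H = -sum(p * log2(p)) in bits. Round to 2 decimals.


Computing entropy H = -sum(p_i * log2(p_i)):
  s1: p = 37/139 = 0.2662, -p*log2(p) = 0.5083
  s2: p = 53/139 = 0.3813, -p*log2(p) = 0.5304
  s3: p = 49/139 = 0.3525, -p*log2(p) = 0.5303
H = sum of terms = 1.5690
Rounded to 2 decimals: 1.57

1.57


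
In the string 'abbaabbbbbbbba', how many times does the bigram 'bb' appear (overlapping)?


Scanning 'abbaabbbbbbbba' for bigram 'bb':
  Position 0: 'ab' -> no
  Position 1: 'bb' -> MATCH
  Position 2: 'ba' -> no
  Position 3: 'aa' -> no
  Position 4: 'ab' -> no
  Position 5: 'bb' -> MATCH
  Position 6: 'bb' -> MATCH
  Position 7: 'bb' -> MATCH
  Position 8: 'bb' -> MATCH
  Position 9: 'bb' -> MATCH
  Position 10: 'bb' -> MATCH
  Position 11: 'bb' -> MATCH
  Position 12: 'ba' -> no
Total matches: 8

8


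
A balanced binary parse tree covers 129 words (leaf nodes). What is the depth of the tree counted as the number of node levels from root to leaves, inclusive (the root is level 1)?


In a balanced binary tree with n leaves the deepest leaf is ceil(log2(n)) edges below the root,
so counting node levels inclusive of root and leaves gives ceil(log2(n)) + 1 levels.
log2(129) = 7.0112
ceil(7.0112) = 8
levels = 8 + 1 = 9

9


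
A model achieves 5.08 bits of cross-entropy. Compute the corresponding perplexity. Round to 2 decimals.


Perplexity formula: PP = 2^H
H = 5.08
PP = 2^5.08
Decompose: 2^5.08 = 2^5 * 2^0.08
2^5 = 32, 2^0.08 ~ 1.0570180
PP ~ 32 * 1.0570180 = 33.8245760
Rounded to 2 decimals: 33.82

33.82


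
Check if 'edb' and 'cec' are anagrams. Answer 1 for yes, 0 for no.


Sort characters of 'edb': 'bde'
Sort characters of 'cec': 'cce'
Sorted forms differ -> they are NOT anagrams
Result: 0

0


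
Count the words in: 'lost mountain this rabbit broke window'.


Counting words by splitting on spaces:
  Word 1: 'lost'
  Word 2: 'mountain'
  Word 3: 'this'
  Word 4: 'rabbit'
  Word 5: 'broke'
  Word 6: 'window'
Total words: 6

6


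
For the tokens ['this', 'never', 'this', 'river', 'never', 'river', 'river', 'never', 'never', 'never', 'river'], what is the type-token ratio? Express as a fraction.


Tokens: 11
Unique types: ('never', 'river', 'this') = 3
TTR = 3/11
Already in lowest terms.

3/11


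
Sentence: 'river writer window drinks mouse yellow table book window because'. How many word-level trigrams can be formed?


Word trigrams from [10] words:
  Trigram 1: (river writer window)
  Trigram 2: (writer window drinks)
  Trigram 3: (window drinks mouse)
  Trigram 4: (drinks mouse yellow)
  Trigram 5: (mouse yellow table)
  Trigram 6: (yellow table book)
  Trigram 7: (table book window)
  Trigram 8: (book window because)
Total word trigrams: 10 - 2 = 8

8


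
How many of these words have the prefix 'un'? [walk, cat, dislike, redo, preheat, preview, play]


Checking each word for prefix 'un':
  'walk' -> no (count: 0)
  'cat' -> no (count: 0)
  'dislike' -> no (count: 0)
  'redo' -> no (count: 0)
  'preheat' -> no (count: 0)
  'preview' -> no (count: 0)
  'play' -> no (count: 0)
Total with prefix 'un': 0

0


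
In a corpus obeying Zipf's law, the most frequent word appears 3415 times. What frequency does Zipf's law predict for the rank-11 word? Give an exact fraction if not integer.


Zipf's law: freq(rank) = f1 / rank
f1 = 3415, rank = 11
freq = 3415 / 11
GCD(3415, 11) = 1
Simplified: 3415/11

3415/11


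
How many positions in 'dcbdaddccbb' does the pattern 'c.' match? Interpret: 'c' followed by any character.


Pattern: c. means 'c' followed by any character.
Scanning 'dcbdaddccbb' position-by-position:
  Pos 0: window 'dc' -> no
  Pos 1: window 'cb' -> MATCH
  Pos 2: window 'bd' -> no
  Pos 3: window 'da' -> no
  Pos 4: window 'ad' -> no
  Pos 5: window 'dd' -> no
  Pos 6: window 'dc' -> no
  Pos 7: window 'cc' -> MATCH
  Pos 8: window 'cb' -> MATCH
  Pos 9: window 'bb' -> no
  Pos 10: window 'b' -> no
Total matches: 3

3


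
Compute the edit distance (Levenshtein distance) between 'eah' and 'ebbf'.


Building DP table for s1='eah' (len 3) and s2='ebbf' (len 4):
       e  b  b  f
    0  1  2  3  4
  e 1  0  1  2  3
  a 2  1  1  2  3
  h 3  2  2  2  3
Edit distance = dp[3][4] = 3

3


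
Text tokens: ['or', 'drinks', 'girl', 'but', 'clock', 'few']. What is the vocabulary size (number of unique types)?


Listing all tokens and tracking unique types:
  Token 1: 'or' -> NEW (unique so far: 1)
  Token 2: 'drinks' -> NEW (unique so far: 2)
  Token 3: 'girl' -> NEW (unique so far: 3)
  Token 4: 'but' -> NEW (unique so far: 4)
  Token 5: 'clock' -> NEW (unique so far: 5)
  Token 6: 'few' -> NEW (unique so far: 6)
Unique types: ('but', 'clock', 'drinks', 'few', 'girl', 'or')
Vocabulary size: 6

6


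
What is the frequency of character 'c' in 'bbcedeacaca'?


Scanning 'bbcedeacaca' for 'c':
  Position 2: 'c' -> MATCH (count: 1)
  Position 7: 'c' -> MATCH (count: 2)
  Position 9: 'c' -> MATCH (count: 3)
Total occurrences of 'c': 3

3


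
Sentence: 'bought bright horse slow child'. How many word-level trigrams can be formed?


Word trigrams from [5] words:
  Trigram 1: (bought bright horse)
  Trigram 2: (bright horse slow)
  Trigram 3: (horse slow child)
Total word trigrams: 5 - 2 = 3

3
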